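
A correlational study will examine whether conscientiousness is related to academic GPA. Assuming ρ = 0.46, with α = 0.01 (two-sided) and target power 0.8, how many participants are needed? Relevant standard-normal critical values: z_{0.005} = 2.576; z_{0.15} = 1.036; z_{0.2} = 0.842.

n = 51

Fisher's z: C = ½·ln((1+r)/(1−r)) = ½·ln(2.7037) = 0.4973.
n = ((z_{α/2} + z_β)/C)² + 3.
(2.576 + 0.842) / 0.4973 = 3.418 / 0.4973 = 6.873.
n = 6.873² + 3 = 47.24 + 3 = 50.2.
Round up.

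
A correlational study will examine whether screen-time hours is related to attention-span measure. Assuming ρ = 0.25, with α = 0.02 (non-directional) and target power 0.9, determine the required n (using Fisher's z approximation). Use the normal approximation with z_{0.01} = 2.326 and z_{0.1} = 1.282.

n = 203

Fisher's z: C = ½·ln((1+r)/(1−r)) = ½·ln(1.6667) = 0.2554.
n = ((z_{α/2} + z_β)/C)² + 3.
(2.326 + 1.282) / 0.2554 = 3.608 / 0.2554 = 14.127.
n = 14.127² + 3 = 199.57 + 3 = 202.6.
Round up.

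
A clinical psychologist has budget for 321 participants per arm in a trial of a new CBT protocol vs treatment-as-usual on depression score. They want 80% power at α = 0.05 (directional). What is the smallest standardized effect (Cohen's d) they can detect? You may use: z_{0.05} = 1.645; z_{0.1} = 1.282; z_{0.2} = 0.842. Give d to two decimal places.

For two independent groups of n = 321 each: d_min = (z_{α} + z_β)·√(2/n).
z-sum = 1.645 + 0.842 = 2.487.
d_min = 2.487 × √(2/321) = 2.487 × 0.0789 = 0.196.

d_min ≈ 0.20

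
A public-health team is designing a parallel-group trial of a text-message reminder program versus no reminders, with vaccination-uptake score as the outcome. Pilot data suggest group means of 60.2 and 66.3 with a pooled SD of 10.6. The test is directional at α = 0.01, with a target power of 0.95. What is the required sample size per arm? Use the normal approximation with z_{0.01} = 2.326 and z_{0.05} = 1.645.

n = 96 per group

Cohen's d = |M₁ − M₂| / SD_pooled = |60.2 − 66.3| / 10.6 = 6.1 / 10.6 = 0.575.
For two independent groups with equal n: n = 2·((z_{α} + z_β) / d)².
z_{α} + z_β = 2.326 + 1.645 = 3.971.
n = 2 × (3.971 / 0.575)² = 2 × 6.906² = 2 × 47.69 = 95.4.
Round up to the next whole participant.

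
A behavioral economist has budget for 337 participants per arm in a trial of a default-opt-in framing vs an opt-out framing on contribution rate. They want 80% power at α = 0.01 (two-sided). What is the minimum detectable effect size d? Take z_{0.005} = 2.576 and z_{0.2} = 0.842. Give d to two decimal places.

For two independent groups of n = 337 each: d_min = (z_{α/2} + z_β)·√(2/n).
z-sum = 2.576 + 0.842 = 3.418.
d_min = 3.418 × √(2/337) = 3.418 × 0.0770 = 0.263.

d_min ≈ 0.26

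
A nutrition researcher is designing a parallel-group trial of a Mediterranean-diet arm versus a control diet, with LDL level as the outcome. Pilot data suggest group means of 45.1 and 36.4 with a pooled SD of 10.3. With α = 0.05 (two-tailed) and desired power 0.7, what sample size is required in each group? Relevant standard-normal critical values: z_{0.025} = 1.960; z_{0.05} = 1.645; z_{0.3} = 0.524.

Cohen's d = |M₁ − M₂| / SD_pooled = |45.1 − 36.4| / 10.3 = 8.7 / 10.3 = 0.845.
For two independent groups with equal n: n = 2·((z_{α/2} + z_β) / d)².
z_{α/2} + z_β = 1.960 + 0.524 = 2.484.
n = 2 × (2.484 / 0.845)² = 2 × 2.940² = 2 × 8.64 = 17.3.
Round up to the next whole participant.

n = 18 per group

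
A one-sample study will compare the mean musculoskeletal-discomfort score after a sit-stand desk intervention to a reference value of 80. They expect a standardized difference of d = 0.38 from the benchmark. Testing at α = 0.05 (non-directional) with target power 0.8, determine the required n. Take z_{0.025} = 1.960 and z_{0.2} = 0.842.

For a one-sample test: n = ((z_{α/2} + z_β) / d)².
z_{α/2} + z_β = 1.960 + 0.842 = 2.802.
n = (2.802 / 0.38)² = 7.374² = 54.37.
Round up.

n = 55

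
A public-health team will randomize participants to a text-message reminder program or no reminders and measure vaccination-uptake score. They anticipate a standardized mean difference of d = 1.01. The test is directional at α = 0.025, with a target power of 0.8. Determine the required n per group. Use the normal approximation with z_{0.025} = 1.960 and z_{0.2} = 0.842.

n = 16 per group

For two independent groups with equal n: n = 2·((z_{α} + z_β) / d)².
z_{α} + z_β = 1.960 + 0.842 = 2.802.
n = 2 × (2.802 / 1.01)² = 2 × 2.774² = 2 × 7.70 = 15.4.
Round up to the next whole participant.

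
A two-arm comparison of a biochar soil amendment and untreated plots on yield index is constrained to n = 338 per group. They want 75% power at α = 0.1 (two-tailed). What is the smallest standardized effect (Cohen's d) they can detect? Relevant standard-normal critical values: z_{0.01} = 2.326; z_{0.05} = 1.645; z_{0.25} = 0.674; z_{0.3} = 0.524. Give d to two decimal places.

d_min ≈ 0.18

For two independent groups of n = 338 each: d_min = (z_{α/2} + z_β)·√(2/n).
z-sum = 1.645 + 0.674 = 2.319.
d_min = 2.319 × √(2/338) = 2.319 × 0.0769 = 0.178.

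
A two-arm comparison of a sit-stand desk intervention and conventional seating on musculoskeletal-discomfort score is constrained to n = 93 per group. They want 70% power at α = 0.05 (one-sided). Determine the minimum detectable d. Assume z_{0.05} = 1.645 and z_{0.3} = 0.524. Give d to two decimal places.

For two independent groups of n = 93 each: d_min = (z_{α} + z_β)·√(2/n).
z-sum = 1.645 + 0.524 = 2.169.
d_min = 2.169 × √(2/93) = 2.169 × 0.1466 = 0.318.

d_min ≈ 0.32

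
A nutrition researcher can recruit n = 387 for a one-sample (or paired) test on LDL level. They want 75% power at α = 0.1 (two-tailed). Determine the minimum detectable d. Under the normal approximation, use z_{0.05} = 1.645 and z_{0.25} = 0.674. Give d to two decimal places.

For a single sample (or paired design) of n = 387: d_min = (z_{α/2} + z_β)/√n.
z-sum = 1.645 + 0.674 = 2.319.
d_min = 2.319 / √387 = 2.319 / 19.672 = 0.118.

d_min ≈ 0.12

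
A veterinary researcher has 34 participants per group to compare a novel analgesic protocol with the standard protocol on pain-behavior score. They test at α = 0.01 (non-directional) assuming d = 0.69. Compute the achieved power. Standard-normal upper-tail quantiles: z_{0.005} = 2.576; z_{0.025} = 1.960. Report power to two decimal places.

power ≈ 0.61

For two equal groups, power = Φ(d·√(n/2) − z_{α/2}).
d·√(n/2) = 0.69 × √(34/2) = 0.69 × 4.123 = 2.845.
z_β = 2.845 − 2.576 = 0.269.
Power = Φ(0.269) = 0.606.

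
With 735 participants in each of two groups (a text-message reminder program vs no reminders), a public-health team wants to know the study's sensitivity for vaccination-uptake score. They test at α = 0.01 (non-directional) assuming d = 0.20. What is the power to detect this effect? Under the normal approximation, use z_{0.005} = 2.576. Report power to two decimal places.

For two equal groups, power = Φ(d·√(n/2) − z_{α/2}).
d·√(n/2) = 0.20 × √(735/2) = 0.20 × 19.170 = 3.834.
z_β = 3.834 − 2.576 = 1.258.
Power = Φ(1.258) = 0.896.

power ≈ 0.90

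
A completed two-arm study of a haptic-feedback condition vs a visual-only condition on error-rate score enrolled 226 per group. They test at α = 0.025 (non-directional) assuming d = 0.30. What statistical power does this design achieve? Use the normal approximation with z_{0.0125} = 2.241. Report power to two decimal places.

power ≈ 0.83

For two equal groups, power = Φ(d·√(n/2) − z_{α/2}).
d·√(n/2) = 0.30 × √(226/2) = 0.30 × 10.630 = 3.189.
z_β = 3.189 − 2.241 = 0.948.
Power = Φ(0.948) = 0.828.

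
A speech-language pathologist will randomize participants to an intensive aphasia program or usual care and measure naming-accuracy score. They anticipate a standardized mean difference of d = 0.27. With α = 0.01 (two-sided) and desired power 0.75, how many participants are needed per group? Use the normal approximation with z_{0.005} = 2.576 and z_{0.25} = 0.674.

n = 290 per group

For two independent groups with equal n: n = 2·((z_{α/2} + z_β) / d)².
z_{α/2} + z_β = 2.576 + 0.674 = 3.250.
n = 2 × (3.250 / 0.27)² = 2 × 12.037² = 2 × 144.89 = 289.8.
Round up to the next whole participant.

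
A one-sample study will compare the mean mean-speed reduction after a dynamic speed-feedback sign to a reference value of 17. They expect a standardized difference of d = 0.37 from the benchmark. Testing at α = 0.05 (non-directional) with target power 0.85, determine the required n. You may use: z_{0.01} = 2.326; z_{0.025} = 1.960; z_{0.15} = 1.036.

For a one-sample test: n = ((z_{α/2} + z_β) / d)².
z_{α/2} + z_β = 1.960 + 1.036 = 2.996.
n = (2.996 / 0.37)² = 8.097² = 65.57.
Round up.

n = 66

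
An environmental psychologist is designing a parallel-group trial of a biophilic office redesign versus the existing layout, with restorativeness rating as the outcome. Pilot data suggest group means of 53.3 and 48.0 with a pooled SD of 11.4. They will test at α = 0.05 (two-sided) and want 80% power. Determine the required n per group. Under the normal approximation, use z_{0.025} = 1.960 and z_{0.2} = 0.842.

Cohen's d = |M₁ − M₂| / SD_pooled = |53.3 − 48.0| / 11.4 = 5.3 / 11.4 = 0.465.
For two independent groups with equal n: n = 2·((z_{α/2} + z_β) / d)².
z_{α/2} + z_β = 1.960 + 0.842 = 2.802.
n = 2 × (2.802 / 0.465)² = 2 × 6.026² = 2 × 36.31 = 72.6.
Round up to the next whole participant.

n = 73 per group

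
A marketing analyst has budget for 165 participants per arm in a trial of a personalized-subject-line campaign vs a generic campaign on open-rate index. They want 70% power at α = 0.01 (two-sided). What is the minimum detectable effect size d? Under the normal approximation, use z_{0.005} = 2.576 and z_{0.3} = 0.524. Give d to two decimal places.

For two independent groups of n = 165 each: d_min = (z_{α/2} + z_β)·√(2/n).
z-sum = 2.576 + 0.524 = 3.100.
d_min = 3.100 × √(2/165) = 3.100 × 0.1101 = 0.341.

d_min ≈ 0.34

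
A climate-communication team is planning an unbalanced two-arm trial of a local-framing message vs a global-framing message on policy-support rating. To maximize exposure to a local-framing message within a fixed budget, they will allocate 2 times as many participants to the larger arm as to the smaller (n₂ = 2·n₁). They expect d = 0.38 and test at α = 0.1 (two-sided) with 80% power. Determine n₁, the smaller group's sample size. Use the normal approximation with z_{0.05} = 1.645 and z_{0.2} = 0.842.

With allocation ratio k = n₂/n₁ = 2, Var(x̄₁−x̄₂) = σ²(1/n₁ + 1/(k·n₁)) = σ²·(k+1)/(k·n₁).
So n₁ = (1 + 1/k)·((z_{α/2} + z_β)/d)² = 1.500 × (2.487/0.38)².
n₁ = 1.500 × 42.83 = 64.3.
Round up: n₁ = 65, giving n₂ = 2 × 65 = 130.

n₁ = 65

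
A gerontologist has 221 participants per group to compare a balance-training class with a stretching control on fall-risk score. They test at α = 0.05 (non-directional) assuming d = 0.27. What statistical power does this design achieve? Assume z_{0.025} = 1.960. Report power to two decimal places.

For two equal groups, power = Φ(d·√(n/2) − z_{α/2}).
d·√(n/2) = 0.27 × √(221/2) = 0.27 × 10.512 = 2.838.
z_β = 2.838 − 1.960 = 0.878.
Power = Φ(0.878) = 0.810.

power ≈ 0.81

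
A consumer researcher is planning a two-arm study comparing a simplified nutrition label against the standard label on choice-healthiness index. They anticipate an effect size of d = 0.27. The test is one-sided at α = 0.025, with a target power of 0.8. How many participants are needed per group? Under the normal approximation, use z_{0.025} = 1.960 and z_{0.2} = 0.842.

n = 216 per group

For two independent groups with equal n: n = 2·((z_{α} + z_β) / d)².
z_{α} + z_β = 1.960 + 0.842 = 2.802.
n = 2 × (2.802 / 0.27)² = 2 × 10.378² = 2 × 107.70 = 215.4.
Round up to the next whole participant.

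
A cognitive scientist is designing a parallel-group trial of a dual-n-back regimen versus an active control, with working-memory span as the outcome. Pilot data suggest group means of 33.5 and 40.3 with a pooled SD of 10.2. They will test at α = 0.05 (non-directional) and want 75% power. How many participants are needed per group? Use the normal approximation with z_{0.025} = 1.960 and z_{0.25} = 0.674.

n = 32 per group

Cohen's d = |M₁ − M₂| / SD_pooled = |33.5 − 40.3| / 10.2 = 6.8 / 10.2 = 0.667.
For two independent groups with equal n: n = 2·((z_{α/2} + z_β) / d)².
z_{α/2} + z_β = 1.960 + 0.674 = 2.634.
n = 2 × (2.634 / 0.667)² = 2 × 3.949² = 2 × 15.59 = 31.2.
Round up to the next whole participant.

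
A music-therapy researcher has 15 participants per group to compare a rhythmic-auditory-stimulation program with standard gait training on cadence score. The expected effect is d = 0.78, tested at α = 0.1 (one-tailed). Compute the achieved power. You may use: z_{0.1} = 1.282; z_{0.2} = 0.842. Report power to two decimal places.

For two equal groups, power = Φ(d·√(n/2) − z_{α}).
d·√(n/2) = 0.78 × √(15/2) = 0.78 × 2.739 = 2.136.
z_β = 2.136 − 1.282 = 0.854.
Power = Φ(0.854) = 0.803.

power ≈ 0.80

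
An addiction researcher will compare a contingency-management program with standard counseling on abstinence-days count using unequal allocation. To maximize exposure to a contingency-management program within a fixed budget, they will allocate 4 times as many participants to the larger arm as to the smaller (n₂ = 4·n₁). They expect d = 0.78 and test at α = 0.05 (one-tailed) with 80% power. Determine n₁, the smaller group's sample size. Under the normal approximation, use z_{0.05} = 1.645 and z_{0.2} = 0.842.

n₁ = 13

With allocation ratio k = n₂/n₁ = 4, Var(x̄₁−x̄₂) = σ²(1/n₁ + 1/(k·n₁)) = σ²·(k+1)/(k·n₁).
So n₁ = (1 + 1/k)·((z_{α} + z_β)/d)² = 1.250 × (2.487/0.78)².
n₁ = 1.250 × 10.17 = 12.7.
Round up: n₁ = 13, giving n₂ = 4 × 13 = 52.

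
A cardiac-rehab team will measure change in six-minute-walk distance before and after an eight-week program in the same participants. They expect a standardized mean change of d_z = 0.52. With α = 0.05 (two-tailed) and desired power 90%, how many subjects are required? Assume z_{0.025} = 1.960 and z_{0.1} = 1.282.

n = 39 pairs

For a paired (one-sample on differences) test: n = ((z_{α/2} + z_β) / d)².
z_{α/2} + z_β = 1.960 + 1.282 = 3.242.
n = (3.242 / 0.52)² = 6.235² = 38.87.
Round up.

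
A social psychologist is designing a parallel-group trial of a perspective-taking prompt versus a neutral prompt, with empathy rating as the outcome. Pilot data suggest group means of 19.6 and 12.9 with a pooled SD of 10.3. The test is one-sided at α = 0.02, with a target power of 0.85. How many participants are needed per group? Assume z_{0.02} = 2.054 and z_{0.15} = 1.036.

n = 46 per group

Cohen's d = |M₁ − M₂| / SD_pooled = |19.6 − 12.9| / 10.3 = 6.7 / 10.3 = 0.650.
For two independent groups with equal n: n = 2·((z_{α} + z_β) / d)².
z_{α} + z_β = 2.054 + 1.036 = 3.090.
n = 2 × (3.090 / 0.650)² = 2 × 4.754² = 2 × 22.60 = 45.2.
Round up to the next whole participant.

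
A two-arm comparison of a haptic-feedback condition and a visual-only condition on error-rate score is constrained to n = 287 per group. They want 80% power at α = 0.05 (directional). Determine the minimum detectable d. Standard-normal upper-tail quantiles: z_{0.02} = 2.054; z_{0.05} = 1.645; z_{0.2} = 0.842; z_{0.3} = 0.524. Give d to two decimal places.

For two independent groups of n = 287 each: d_min = (z_{α} + z_β)·√(2/n).
z-sum = 1.645 + 0.842 = 2.487.
d_min = 2.487 × √(2/287) = 2.487 × 0.0835 = 0.208.

d_min ≈ 0.21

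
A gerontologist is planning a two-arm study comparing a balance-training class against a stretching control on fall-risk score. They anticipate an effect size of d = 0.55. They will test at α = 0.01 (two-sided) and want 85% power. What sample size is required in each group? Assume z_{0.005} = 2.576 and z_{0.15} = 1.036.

For two independent groups with equal n: n = 2·((z_{α/2} + z_β) / d)².
z_{α/2} + z_β = 2.576 + 1.036 = 3.612.
n = 2 × (3.612 / 0.55)² = 2 × 6.567² = 2 × 43.13 = 86.3.
Round up to the next whole participant.

n = 87 per group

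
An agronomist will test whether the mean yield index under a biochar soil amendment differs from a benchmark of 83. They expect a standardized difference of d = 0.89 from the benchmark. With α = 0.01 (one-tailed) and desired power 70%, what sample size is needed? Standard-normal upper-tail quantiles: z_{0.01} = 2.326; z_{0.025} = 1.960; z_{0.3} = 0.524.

n = 11

For a one-sample test: n = ((z_{α} + z_β) / d)².
z_{α} + z_β = 2.326 + 0.524 = 2.850.
n = (2.850 / 0.89)² = 3.202² = 10.25.
Round up.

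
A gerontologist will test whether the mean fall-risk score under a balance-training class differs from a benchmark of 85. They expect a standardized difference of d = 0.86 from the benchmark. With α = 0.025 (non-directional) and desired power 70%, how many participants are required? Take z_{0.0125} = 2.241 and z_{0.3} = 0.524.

For a one-sample test: n = ((z_{α/2} + z_β) / d)².
z_{α/2} + z_β = 2.241 + 0.524 = 2.765.
n = (2.765 / 0.86)² = 3.215² = 10.34.
Round up.

n = 11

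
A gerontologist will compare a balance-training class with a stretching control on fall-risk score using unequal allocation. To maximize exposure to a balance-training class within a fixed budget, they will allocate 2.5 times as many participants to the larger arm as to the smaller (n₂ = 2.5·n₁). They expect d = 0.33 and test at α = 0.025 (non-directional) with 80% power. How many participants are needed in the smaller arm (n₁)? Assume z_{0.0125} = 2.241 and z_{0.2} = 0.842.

n₁ = 123

With allocation ratio k = n₂/n₁ = 2.5, Var(x̄₁−x̄₂) = σ²(1/n₁ + 1/(k·n₁)) = σ²·(k+1)/(k·n₁).
So n₁ = (1 + 1/k)·((z_{α/2} + z_β)/d)² = 1.400 × (3.083/0.33)².
n₁ = 1.400 × 87.28 = 122.2.
Round up: n₁ = 123, giving n₂ = ⌈2.5 × 123⌉ = ⌈307.5⌉ = 308.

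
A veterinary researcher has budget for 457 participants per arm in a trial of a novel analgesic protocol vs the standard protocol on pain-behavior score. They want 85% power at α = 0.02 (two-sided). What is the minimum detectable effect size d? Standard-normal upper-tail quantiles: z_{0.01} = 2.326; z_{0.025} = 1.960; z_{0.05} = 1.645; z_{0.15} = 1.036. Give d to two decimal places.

For two independent groups of n = 457 each: d_min = (z_{α/2} + z_β)·√(2/n).
z-sum = 2.326 + 1.036 = 3.362.
d_min = 3.362 × √(2/457) = 3.362 × 0.0662 = 0.222.

d_min ≈ 0.22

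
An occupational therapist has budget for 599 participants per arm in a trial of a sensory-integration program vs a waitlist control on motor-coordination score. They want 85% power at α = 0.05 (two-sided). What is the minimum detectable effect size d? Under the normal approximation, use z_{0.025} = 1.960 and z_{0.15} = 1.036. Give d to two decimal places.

d_min ≈ 0.17

For two independent groups of n = 599 each: d_min = (z_{α/2} + z_β)·√(2/n).
z-sum = 1.960 + 1.036 = 2.996.
d_min = 2.996 × √(2/599) = 2.996 × 0.0578 = 0.173.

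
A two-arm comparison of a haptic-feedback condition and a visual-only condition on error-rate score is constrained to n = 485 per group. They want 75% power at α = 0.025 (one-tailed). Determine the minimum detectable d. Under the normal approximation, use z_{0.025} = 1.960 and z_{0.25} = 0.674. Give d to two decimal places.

For two independent groups of n = 485 each: d_min = (z_{α} + z_β)·√(2/n).
z-sum = 1.960 + 0.674 = 2.634.
d_min = 2.634 × √(2/485) = 2.634 × 0.0642 = 0.169.

d_min ≈ 0.17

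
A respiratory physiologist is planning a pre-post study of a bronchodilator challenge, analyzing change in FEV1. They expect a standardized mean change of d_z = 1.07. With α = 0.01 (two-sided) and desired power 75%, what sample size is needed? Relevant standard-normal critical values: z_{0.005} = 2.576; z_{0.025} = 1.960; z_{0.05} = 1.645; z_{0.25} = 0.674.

n = 10 pairs

For a paired (one-sample on differences) test: n = ((z_{α/2} + z_β) / d)².
z_{α/2} + z_β = 2.576 + 0.674 = 3.250.
n = (3.250 / 1.07)² = 3.037² = 9.23.
Round up.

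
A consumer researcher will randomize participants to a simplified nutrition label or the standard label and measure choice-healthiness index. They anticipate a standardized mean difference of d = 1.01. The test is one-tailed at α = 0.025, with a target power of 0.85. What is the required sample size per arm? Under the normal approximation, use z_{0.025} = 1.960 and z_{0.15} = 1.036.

For two independent groups with equal n: n = 2·((z_{α} + z_β) / d)².
z_{α} + z_β = 1.960 + 1.036 = 2.996.
n = 2 × (2.996 / 1.01)² = 2 × 2.966² = 2 × 8.80 = 17.6.
Round up to the next whole participant.

n = 18 per group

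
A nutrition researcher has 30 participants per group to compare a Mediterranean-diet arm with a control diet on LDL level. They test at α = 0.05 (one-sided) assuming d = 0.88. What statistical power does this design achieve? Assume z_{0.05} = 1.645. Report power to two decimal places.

power ≈ 0.96

For two equal groups, power = Φ(d·√(n/2) − z_{α}).
d·√(n/2) = 0.88 × √(30/2) = 0.88 × 3.873 = 3.408.
z_β = 3.408 − 1.645 = 1.763.
Power = Φ(1.763) = 0.961.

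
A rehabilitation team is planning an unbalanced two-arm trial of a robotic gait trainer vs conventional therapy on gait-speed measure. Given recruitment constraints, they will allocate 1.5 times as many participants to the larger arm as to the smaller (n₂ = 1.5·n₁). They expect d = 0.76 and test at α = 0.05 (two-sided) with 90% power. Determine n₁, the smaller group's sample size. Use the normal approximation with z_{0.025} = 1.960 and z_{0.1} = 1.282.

With allocation ratio k = n₂/n₁ = 1.5, Var(x̄₁−x̄₂) = σ²(1/n₁ + 1/(k·n₁)) = σ²·(k+1)/(k·n₁).
So n₁ = (1 + 1/k)·((z_{α/2} + z_β)/d)² = 1.667 × (3.242/0.76)².
n₁ = 1.667 × 18.20 = 30.3.
Round up: n₁ = 31, giving n₂ = ⌈1.5 × 31⌉ = ⌈46.5⌉ = 47.

n₁ = 31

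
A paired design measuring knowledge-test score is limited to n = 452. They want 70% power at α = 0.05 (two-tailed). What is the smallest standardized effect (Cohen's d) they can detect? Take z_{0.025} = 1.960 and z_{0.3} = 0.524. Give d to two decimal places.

For a single sample (or paired design) of n = 452: d_min = (z_{α/2} + z_β)/√n.
z-sum = 1.960 + 0.524 = 2.484.
d_min = 2.484 / √452 = 2.484 / 21.260 = 0.117.

d_min ≈ 0.12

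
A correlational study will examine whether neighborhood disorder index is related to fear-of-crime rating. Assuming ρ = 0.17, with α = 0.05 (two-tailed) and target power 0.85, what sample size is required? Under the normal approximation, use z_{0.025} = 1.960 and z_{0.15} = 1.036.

Fisher's z: C = ½·ln((1+r)/(1−r)) = ½·ln(1.4096) = 0.1717.
n = ((z_{α/2} + z_β)/C)² + 3.
(1.960 + 1.036) / 0.1717 = 2.996 / 0.1717 = 17.449.
n = 17.449² + 3 = 304.47 + 3 = 307.5.
Round up.

n = 308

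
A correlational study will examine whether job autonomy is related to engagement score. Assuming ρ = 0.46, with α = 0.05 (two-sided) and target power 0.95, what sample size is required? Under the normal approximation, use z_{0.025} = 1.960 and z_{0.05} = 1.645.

n = 56

Fisher's z: C = ½·ln((1+r)/(1−r)) = ½·ln(2.7037) = 0.4973.
n = ((z_{α/2} + z_β)/C)² + 3.
(1.960 + 1.645) / 0.4973 = 3.605 / 0.4973 = 7.249.
n = 7.249² + 3 = 52.55 + 3 = 55.6.
Round up.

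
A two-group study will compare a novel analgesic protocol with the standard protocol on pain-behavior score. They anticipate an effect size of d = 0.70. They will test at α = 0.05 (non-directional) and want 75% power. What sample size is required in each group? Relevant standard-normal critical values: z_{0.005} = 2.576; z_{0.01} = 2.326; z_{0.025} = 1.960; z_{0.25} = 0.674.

For two independent groups with equal n: n = 2·((z_{α/2} + z_β) / d)².
z_{α/2} + z_β = 1.960 + 0.674 = 2.634.
n = 2 × (2.634 / 0.70)² = 2 × 3.763² = 2 × 14.16 = 28.3.
Round up to the next whole participant.

n = 29 per group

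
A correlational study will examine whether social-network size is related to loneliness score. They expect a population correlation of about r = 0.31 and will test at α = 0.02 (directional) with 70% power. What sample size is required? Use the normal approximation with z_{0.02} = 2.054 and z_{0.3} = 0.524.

Fisher's z: C = ½·ln((1+r)/(1−r)) = ½·ln(1.8986) = 0.3205.
n = ((z_{α} + z_β)/C)² + 3.
(2.054 + 0.524) / 0.3205 = 2.578 / 0.3205 = 8.044.
n = 8.044² + 3 = 64.70 + 3 = 67.7.
Round up.

n = 68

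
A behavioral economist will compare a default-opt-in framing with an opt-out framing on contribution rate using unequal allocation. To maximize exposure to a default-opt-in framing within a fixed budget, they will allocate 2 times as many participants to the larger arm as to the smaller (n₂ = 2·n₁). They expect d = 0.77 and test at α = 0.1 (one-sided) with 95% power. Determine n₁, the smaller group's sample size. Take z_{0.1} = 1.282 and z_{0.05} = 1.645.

n₁ = 22

With allocation ratio k = n₂/n₁ = 2, Var(x̄₁−x̄₂) = σ²(1/n₁ + 1/(k·n₁)) = σ²·(k+1)/(k·n₁).
So n₁ = (1 + 1/k)·((z_{α} + z_β)/d)² = 1.500 × (2.927/0.77)².
n₁ = 1.500 × 14.45 = 21.7.
Round up: n₁ = 22, giving n₂ = 2 × 22 = 44.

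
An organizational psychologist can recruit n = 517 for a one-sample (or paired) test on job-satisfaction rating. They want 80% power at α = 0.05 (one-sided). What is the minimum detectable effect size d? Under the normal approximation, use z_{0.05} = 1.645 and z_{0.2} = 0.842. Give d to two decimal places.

For a single sample (or paired design) of n = 517: d_min = (z_{α} + z_β)/√n.
z-sum = 1.645 + 0.842 = 2.487.
d_min = 2.487 / √517 = 2.487 / 22.738 = 0.109.

d_min ≈ 0.11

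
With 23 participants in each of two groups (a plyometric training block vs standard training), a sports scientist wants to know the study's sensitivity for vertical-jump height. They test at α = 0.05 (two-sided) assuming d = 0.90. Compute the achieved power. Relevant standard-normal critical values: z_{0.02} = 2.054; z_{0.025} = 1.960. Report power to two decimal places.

For two equal groups, power = Φ(d·√(n/2) − z_{α/2}).
d·√(n/2) = 0.90 × √(23/2) = 0.90 × 3.391 = 3.052.
z_β = 3.052 − 1.960 = 1.092.
Power = Φ(1.092) = 0.863.

power ≈ 0.86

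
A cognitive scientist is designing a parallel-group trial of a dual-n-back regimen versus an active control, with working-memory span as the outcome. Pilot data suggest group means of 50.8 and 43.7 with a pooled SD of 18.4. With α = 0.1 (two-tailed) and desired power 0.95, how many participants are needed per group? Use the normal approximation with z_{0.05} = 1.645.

n = 146 per group

Cohen's d = |M₁ − M₂| / SD_pooled = |50.8 − 43.7| / 18.4 = 7.1 / 18.4 = 0.386.
For two independent groups with equal n: n = 2·((z_{α/2} + z_β) / d)².
z_{α/2} + z_β = 1.645 + 1.645 = 3.290.
n = 2 × (3.290 / 0.386)² = 2 × 8.523² = 2 × 72.65 = 145.3.
Round up to the next whole participant.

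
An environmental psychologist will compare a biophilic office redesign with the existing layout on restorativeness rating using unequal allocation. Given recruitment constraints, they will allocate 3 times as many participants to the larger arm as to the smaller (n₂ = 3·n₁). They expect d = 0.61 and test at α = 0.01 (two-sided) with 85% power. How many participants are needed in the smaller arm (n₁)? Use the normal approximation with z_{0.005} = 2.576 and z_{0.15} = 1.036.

With allocation ratio k = n₂/n₁ = 3, Var(x̄₁−x̄₂) = σ²(1/n₁ + 1/(k·n₁)) = σ²·(k+1)/(k·n₁).
So n₁ = (1 + 1/k)·((z_{α/2} + z_β)/d)² = 1.333 × (3.612/0.61)².
n₁ = 1.333 × 35.06 = 46.7.
Round up: n₁ = 47, giving n₂ = 3 × 47 = 141.

n₁ = 47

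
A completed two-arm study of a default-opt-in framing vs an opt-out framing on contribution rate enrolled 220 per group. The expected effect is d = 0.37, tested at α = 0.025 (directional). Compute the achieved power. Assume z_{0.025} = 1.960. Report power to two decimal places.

power ≈ 0.97

For two equal groups, power = Φ(d·√(n/2) − z_{α}).
d·√(n/2) = 0.37 × √(220/2) = 0.37 × 10.488 = 3.881.
z_β = 3.881 − 1.960 = 1.921.
Power = Φ(1.921) = 0.973.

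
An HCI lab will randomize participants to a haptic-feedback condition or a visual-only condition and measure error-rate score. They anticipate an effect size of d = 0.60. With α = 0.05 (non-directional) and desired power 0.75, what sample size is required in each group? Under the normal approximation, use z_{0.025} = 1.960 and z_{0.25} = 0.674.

n = 39 per group

For two independent groups with equal n: n = 2·((z_{α/2} + z_β) / d)².
z_{α/2} + z_β = 1.960 + 0.674 = 2.634.
n = 2 × (2.634 / 0.60)² = 2 × 4.390² = 2 × 19.27 = 38.5.
Round up to the next whole participant.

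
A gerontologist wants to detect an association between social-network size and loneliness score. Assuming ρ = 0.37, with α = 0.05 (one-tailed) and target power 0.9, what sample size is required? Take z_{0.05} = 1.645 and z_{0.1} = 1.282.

Fisher's z: C = ½·ln((1+r)/(1−r)) = ½·ln(2.1746) = 0.3884.
n = ((z_{α} + z_β)/C)² + 3.
(1.645 + 1.282) / 0.3884 = 2.927 / 0.3884 = 7.536.
n = 7.536² + 3 = 56.79 + 3 = 59.8.
Round up.

n = 60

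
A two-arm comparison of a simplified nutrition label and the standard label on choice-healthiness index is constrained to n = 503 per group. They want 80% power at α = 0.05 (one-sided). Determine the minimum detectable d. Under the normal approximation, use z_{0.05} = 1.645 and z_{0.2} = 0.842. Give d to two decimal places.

For two independent groups of n = 503 each: d_min = (z_{α} + z_β)·√(2/n).
z-sum = 1.645 + 0.842 = 2.487.
d_min = 2.487 × √(2/503) = 2.487 × 0.0631 = 0.157.

d_min ≈ 0.16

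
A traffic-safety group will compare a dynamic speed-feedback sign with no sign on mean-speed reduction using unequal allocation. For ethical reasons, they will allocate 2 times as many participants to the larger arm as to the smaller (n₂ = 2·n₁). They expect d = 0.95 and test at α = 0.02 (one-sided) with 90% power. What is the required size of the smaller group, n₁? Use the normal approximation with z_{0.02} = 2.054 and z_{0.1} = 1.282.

With allocation ratio k = n₂/n₁ = 2, Var(x̄₁−x̄₂) = σ²(1/n₁ + 1/(k·n₁)) = σ²·(k+1)/(k·n₁).
So n₁ = (1 + 1/k)·((z_{α} + z_β)/d)² = 1.500 × (3.336/0.95)².
n₁ = 1.500 × 12.33 = 18.5.
Round up: n₁ = 19, giving n₂ = 2 × 19 = 38.

n₁ = 19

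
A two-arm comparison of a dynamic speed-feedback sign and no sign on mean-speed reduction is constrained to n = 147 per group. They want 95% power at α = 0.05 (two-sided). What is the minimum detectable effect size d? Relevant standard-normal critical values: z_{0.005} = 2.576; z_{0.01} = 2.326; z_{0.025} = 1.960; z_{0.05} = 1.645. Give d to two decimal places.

d_min ≈ 0.42

For two independent groups of n = 147 each: d_min = (z_{α/2} + z_β)·√(2/n).
z-sum = 1.960 + 1.645 = 3.605.
d_min = 3.605 × √(2/147) = 3.605 × 0.1166 = 0.420.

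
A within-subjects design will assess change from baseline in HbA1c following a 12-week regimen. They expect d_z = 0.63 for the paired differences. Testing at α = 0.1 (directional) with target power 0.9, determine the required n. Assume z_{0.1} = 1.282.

For a paired (one-sample on differences) test: n = ((z_{α} + z_β) / d)².
z_{α} + z_β = 1.282 + 1.282 = 2.564.
n = (2.564 / 0.63)² = 4.070² = 16.56.
Round up.

n = 17 pairs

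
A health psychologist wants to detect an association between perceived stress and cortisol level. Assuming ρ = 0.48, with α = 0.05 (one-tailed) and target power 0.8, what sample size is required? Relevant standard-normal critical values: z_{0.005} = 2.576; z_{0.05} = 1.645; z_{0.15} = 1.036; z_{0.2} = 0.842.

Fisher's z: C = ½·ln((1+r)/(1−r)) = ½·ln(2.8462) = 0.5230.
n = ((z_{α} + z_β)/C)² + 3.
(1.645 + 0.842) / 0.5230 = 2.487 / 0.5230 = 4.755.
n = 4.755² + 3 = 22.61 + 3 = 25.6.
Round up.

n = 26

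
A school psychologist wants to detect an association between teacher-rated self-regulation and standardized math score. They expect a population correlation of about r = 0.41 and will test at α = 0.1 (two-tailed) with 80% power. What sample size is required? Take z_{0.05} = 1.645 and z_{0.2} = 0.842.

n = 36

Fisher's z: C = ½·ln((1+r)/(1−r)) = ½·ln(2.3898) = 0.4356.
n = ((z_{α/2} + z_β)/C)² + 3.
(1.645 + 0.842) / 0.4356 = 2.487 / 0.4356 = 5.709.
n = 5.709² + 3 = 32.60 + 3 = 35.6.
Round up.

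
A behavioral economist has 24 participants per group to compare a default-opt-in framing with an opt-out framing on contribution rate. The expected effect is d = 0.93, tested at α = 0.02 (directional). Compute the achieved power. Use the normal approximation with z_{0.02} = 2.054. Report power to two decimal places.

power ≈ 0.88

For two equal groups, power = Φ(d·√(n/2) − z_{α}).
d·√(n/2) = 0.93 × √(24/2) = 0.93 × 3.464 = 3.222.
z_β = 3.222 − 2.054 = 1.168.
Power = Φ(1.168) = 0.879.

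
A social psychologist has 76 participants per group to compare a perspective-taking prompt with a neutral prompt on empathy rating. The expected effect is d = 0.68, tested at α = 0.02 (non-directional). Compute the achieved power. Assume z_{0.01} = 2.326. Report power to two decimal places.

For two equal groups, power = Φ(d·√(n/2) − z_{α/2}).
d·√(n/2) = 0.68 × √(76/2) = 0.68 × 6.164 = 4.192.
z_β = 4.192 − 2.326 = 1.866.
Power = Φ(1.866) = 0.969.

power ≈ 0.97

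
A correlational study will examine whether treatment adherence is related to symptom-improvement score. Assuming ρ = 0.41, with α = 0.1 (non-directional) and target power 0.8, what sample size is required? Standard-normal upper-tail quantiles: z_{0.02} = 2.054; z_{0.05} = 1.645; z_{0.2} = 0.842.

Fisher's z: C = ½·ln((1+r)/(1−r)) = ½·ln(2.3898) = 0.4356.
n = ((z_{α/2} + z_β)/C)² + 3.
(1.645 + 0.842) / 0.4356 = 2.487 / 0.4356 = 5.709.
n = 5.709² + 3 = 32.60 + 3 = 35.6.
Round up.

n = 36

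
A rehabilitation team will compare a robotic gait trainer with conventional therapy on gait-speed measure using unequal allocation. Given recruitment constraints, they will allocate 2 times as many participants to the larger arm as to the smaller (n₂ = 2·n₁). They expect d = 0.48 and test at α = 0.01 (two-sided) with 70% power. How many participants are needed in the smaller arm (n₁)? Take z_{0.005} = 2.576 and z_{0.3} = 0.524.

n₁ = 63

With allocation ratio k = n₂/n₁ = 2, Var(x̄₁−x̄₂) = σ²(1/n₁ + 1/(k·n₁)) = σ²·(k+1)/(k·n₁).
So n₁ = (1 + 1/k)·((z_{α/2} + z_β)/d)² = 1.500 × (3.100/0.48)².
n₁ = 1.500 × 41.71 = 62.6.
Round up: n₁ = 63, giving n₂ = 2 × 63 = 126.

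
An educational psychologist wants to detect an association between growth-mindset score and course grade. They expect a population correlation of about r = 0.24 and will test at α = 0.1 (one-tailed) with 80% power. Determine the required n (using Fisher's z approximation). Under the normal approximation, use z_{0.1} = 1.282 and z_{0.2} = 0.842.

n = 79

Fisher's z: C = ½·ln((1+r)/(1−r)) = ½·ln(1.6316) = 0.2448.
n = ((z_{α} + z_β)/C)² + 3.
(1.282 + 0.842) / 0.2448 = 2.124 / 0.2448 = 8.676.
n = 8.676² + 3 = 75.28 + 3 = 78.3.
Round up.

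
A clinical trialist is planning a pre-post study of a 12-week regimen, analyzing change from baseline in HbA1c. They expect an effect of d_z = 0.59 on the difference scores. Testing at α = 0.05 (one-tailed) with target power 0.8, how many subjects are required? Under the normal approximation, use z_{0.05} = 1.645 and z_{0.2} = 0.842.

n = 18 pairs

For a paired (one-sample on differences) test: n = ((z_{α} + z_β) / d)².
z_{α} + z_β = 1.645 + 0.842 = 2.487.
n = (2.487 / 0.59)² = 4.215² = 17.77.
Round up.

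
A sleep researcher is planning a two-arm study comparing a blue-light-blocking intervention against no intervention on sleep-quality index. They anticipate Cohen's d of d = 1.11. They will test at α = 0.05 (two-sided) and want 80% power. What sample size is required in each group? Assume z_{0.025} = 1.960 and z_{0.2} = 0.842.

n = 13 per group

For two independent groups with equal n: n = 2·((z_{α/2} + z_β) / d)².
z_{α/2} + z_β = 1.960 + 0.842 = 2.802.
n = 2 × (2.802 / 1.11)² = 2 × 2.524² = 2 × 6.37 = 12.7.
Round up to the next whole participant.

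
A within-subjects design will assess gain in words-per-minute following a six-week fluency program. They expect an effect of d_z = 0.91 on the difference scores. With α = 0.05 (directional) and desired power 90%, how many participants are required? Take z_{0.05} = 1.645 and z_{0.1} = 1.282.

For a paired (one-sample on differences) test: n = ((z_{α} + z_β) / d)².
z_{α} + z_β = 1.645 + 1.282 = 2.927.
n = (2.927 / 0.91)² = 3.216² = 10.35.
Round up.

n = 11 pairs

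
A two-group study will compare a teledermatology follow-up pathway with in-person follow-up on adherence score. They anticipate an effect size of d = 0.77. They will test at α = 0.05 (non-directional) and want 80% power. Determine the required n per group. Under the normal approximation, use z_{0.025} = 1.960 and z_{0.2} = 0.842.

For two independent groups with equal n: n = 2·((z_{α/2} + z_β) / d)².
z_{α/2} + z_β = 1.960 + 0.842 = 2.802.
n = 2 × (2.802 / 0.77)² = 2 × 3.639² = 2 × 13.24 = 26.5.
Round up to the next whole participant.

n = 27 per group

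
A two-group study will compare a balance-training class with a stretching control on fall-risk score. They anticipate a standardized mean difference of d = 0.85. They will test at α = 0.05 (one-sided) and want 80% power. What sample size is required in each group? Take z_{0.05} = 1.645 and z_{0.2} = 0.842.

For two independent groups with equal n: n = 2·((z_{α} + z_β) / d)².
z_{α} + z_β = 1.645 + 0.842 = 2.487.
n = 2 × (2.487 / 0.85)² = 2 × 2.926² = 2 × 8.56 = 17.1.
Round up to the next whole participant.

n = 18 per group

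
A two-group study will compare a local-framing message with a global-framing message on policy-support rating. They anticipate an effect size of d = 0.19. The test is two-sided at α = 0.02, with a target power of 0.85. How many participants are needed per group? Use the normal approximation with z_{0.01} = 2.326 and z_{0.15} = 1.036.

n = 627 per group

For two independent groups with equal n: n = 2·((z_{α/2} + z_β) / d)².
z_{α/2} + z_β = 2.326 + 1.036 = 3.362.
n = 2 × (3.362 / 0.19)² = 2 × 17.695² = 2 × 313.10 = 626.2.
Round up to the next whole participant.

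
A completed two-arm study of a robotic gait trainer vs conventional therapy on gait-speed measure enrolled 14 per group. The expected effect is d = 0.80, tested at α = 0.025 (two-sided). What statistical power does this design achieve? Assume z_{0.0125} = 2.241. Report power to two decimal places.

For two equal groups, power = Φ(d·√(n/2) − z_{α/2}).
d·√(n/2) = 0.80 × √(14/2) = 0.80 × 2.646 = 2.117.
z_β = 2.117 − 2.241 = -0.124.
Power = Φ(-0.124) = 0.450.

power ≈ 0.45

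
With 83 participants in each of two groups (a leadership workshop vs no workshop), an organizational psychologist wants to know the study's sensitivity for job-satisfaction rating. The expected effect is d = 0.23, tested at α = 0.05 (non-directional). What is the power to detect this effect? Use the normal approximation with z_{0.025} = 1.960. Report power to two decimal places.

For two equal groups, power = Φ(d·√(n/2) − z_{α/2}).
d·√(n/2) = 0.23 × √(83/2) = 0.23 × 6.442 = 1.482.
z_β = 1.482 − 1.960 = -0.478.
Power = Φ(-0.478) = 0.316.

power ≈ 0.32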